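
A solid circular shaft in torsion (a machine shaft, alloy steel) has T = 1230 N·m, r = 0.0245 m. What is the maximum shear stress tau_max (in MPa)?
Model: a solid circular shaft in torsion, so tau_max = (2·T) / (π·r^3).
Substitute:
  tau_max = (2 × 1230) / (π × 0.0245^3)
  tau_max = 5.325 × 10⁷ Pa
Convert: tau_max = 5.325 × 10⁷ Pa = 53.25 MPa
Final answer: tau_max = 53.25 MPa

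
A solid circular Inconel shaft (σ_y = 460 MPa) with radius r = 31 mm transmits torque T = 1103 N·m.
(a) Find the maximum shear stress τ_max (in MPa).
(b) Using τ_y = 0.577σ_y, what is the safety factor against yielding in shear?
(a) For a solid circular shaft, τ_max = T·r/J with J = π·r^4/2, i.e. τ_max = 2·T / (π·r^3). Convert r = 31 mm = 0.031 m.
  τ_max = (2 × 1103) / (π × 0.031^3) = 2.357 × 10⁷ Pa = 23.57 MPa
(b) τ_y = 0.577 × 460 = 265.42 MPa
  SF = τ_y/τ_max = 265.42 / 23.57 = 11.26
Final answer: (a) τ_max = 23.57 MPa, (b) SF = 11.26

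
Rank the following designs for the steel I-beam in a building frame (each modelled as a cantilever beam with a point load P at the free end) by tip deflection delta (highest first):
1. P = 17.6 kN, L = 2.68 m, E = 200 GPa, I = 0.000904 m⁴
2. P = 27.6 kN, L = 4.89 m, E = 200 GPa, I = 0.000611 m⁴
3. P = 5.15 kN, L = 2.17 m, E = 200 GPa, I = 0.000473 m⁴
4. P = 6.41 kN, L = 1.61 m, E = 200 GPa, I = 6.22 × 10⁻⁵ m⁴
Model: a cantilever beam with a point load P at the free end, so delta = (P·L^3) / (3·E·I) (SI units).
  Case 1: delta = (17600 × 2.68^3) / (3 × (2 × 10¹¹) × 0.000904) = 0.0006246 m = 0.6246 mm
  Case 2: delta = (27600 × 4.89^3) / (3 × (2 × 10¹¹) × 0.000611) = 0.008803 m = 8.803 mm
  Case 3: delta = (5150 × 2.17^3) / (3 × (2 × 10¹¹) × 0.000473) = 0.0001854 m = 0.1854 mm
  Case 4: delta = (6410 × 1.61^3) / (3 × (2 × 10¹¹) × (6.22 × 10⁻⁵)) = 0.0007168 m = 0.7168 mm
Ordering: 8.803 mm (case 2) > 0.7168 mm (case 4) > 0.6246 mm (case 1) > 0.1854 mm (case 3)
Final answer: 2, 4, 1, 3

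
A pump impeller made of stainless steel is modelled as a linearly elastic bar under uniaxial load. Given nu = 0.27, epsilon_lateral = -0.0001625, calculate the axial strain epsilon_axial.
Model: a linearly elastic bar under uniaxial load, so epsilon_lateral = -nu·epsilon_axial.
Solve for epsilon_axial: epsilon_axial = -epsilon_lateral / nu.
Substitute:
  epsilon_axial = -(-0.0001625) / 0.27
  epsilon_axial = 0.0006019
Final answer: epsilon_axial = 0.0006019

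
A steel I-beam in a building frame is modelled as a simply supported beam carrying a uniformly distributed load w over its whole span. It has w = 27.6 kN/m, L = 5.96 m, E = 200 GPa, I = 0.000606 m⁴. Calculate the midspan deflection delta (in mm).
Model: a simply supported beam carrying a uniformly distributed load w over its whole span, so delta = (5·w·L^4) / (384·E·I).
Convert to SI units:
  w = 27.6 kN/m = 27600 N/m
  E = 200 GPa = 2 × 10¹¹ Pa
Substitute:
  delta = (5 × 27600 × 5.96^4) / (384 × (2 × 10¹¹) × 0.000606)
  delta = 0.003741 m
Convert: delta = 0.003741 m = 3.741 mm
Final answer: delta = 3.741 mm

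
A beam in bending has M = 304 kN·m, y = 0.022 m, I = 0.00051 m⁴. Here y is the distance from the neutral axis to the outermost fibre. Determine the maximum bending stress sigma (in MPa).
Model: a beam in bending, so sigma = (M·y) / I.
Convert to SI units:
  M = 304 kN·m = 304000 N·m
Substitute:
  sigma = (304000 × 0.022) / 0.00051
  sigma = 1.311 × 10⁷ Pa
Convert: sigma = 1.311 × 10⁷ Pa = 13.11 MPa
Final answer: sigma = 13.11 MPa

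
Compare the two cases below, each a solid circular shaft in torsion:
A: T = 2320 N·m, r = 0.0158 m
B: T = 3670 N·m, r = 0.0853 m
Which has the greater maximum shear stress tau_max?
Model: a solid circular shaft in torsion, so tau_max = (2·T) / (π·r^3) (SI units).
  A: tau_max = (2 × 2320) / (π × 0.0158^3) = 3.745 × 10⁸ Pa = 374.5 MPa
  B: tau_max = (2 × 3670) / (π × 0.0853^3) = 3.764 × 10⁶ Pa = 3.764 MPa
374.5 MPa > 3.764 MPa, so A is larger.
Final answer: A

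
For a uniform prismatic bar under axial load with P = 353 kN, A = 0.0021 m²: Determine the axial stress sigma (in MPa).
Model: a uniform prismatic bar under axial load, so sigma = P / A.
Convert to SI units:
  P = 353 kN = 353000 N
Substitute:
  sigma = 353000 / 0.0021
  sigma = 1.681 × 10⁸ Pa
Convert: sigma = 1.681 × 10⁸ Pa = 168.1 MPa
Final answer: sigma = 168.1 MPa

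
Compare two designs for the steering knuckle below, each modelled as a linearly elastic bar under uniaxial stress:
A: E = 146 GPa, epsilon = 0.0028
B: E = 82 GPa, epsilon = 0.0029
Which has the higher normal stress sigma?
Model: a linearly elastic bar under uniaxial stress, so sigma = E·epsilon (SI units).
  A: sigma = (1.46 × 10¹¹) × 0.0028 = 4.088 × 10⁸ Pa = 408.8 MPa
  B: sigma = (8.2 × 10¹⁰) × 0.0029 = 2.378 × 10⁸ Pa = 237.8 MPa
408.8 MPa > 237.8 MPa, so A is larger.
Final answer: A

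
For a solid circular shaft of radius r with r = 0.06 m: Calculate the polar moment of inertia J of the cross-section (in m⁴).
Model: a solid circular shaft of radius r, so J = (π·r^4) / 2.
Substitute:
  J = (π × 0.06^4) / 2
  J = 2.036 × 10⁻⁵ m⁴
Final answer: J = 2.036 × 10⁻⁵ m⁴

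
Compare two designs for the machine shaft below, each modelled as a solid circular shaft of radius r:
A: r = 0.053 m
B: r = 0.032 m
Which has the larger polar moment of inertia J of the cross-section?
Model: a solid circular shaft of radius r, so J = (π·r^4) / 2 (SI units).
  A: J = (π × 0.053^4) / 2 = 1.239 × 10⁻⁵ m⁴
  B: J = (π × 0.032^4) / 2 = 1.647 × 10⁻⁶ m⁴
1.239 × 10⁻⁵ m⁴ > 1.647 × 10⁻⁶ m⁴, so A is larger.
Final answer: A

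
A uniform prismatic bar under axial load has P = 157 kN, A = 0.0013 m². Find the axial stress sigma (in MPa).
Model: a uniform prismatic bar under axial load, so sigma = P / A.
Convert to SI units:
  P = 157 kN = 157000 N
Substitute:
  sigma = 157000 / 0.0013
  sigma = 1.208 × 10⁸ Pa
Convert: sigma = 1.208 × 10⁸ Pa = 120.8 MPa
Final answer: sigma = 120.8 MPa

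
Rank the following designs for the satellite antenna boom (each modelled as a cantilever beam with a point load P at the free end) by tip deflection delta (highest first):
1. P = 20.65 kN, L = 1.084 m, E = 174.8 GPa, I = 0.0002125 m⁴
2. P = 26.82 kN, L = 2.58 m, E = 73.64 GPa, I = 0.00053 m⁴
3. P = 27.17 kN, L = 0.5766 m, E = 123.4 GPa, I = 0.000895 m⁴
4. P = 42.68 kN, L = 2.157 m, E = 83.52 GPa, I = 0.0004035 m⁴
Model: a cantilever beam with a point load P at the free end, so delta = (P·L^3) / (3·E·I) (SI units).
  Case 1: delta = (20650 × 1.084^3) / (3 × (1.748 × 10¹¹) × 0.0002125) = 0.000236 m = 0.236 mm
  Case 2: delta = (26820 × 2.58^3) / (3 × (7.364 × 10¹⁰) × 0.00053) = 0.003934 m = 3.934 mm
  Case 3: delta = (27170 × 0.5766^3) / (3 × (1.234 × 10¹¹) × 0.000895) = 1.572 × 10⁻⁵ m = 0.01572 mm
  Case 4: delta = (42680 × 2.157^3) / (3 × (8.352 × 10¹⁰) × 0.0004035) = 0.004237 m = 4.237 mm
Ordering: 4.237 mm (case 4) > 3.934 mm (case 2) > 0.236 mm (case 1) > 0.01572 mm (case 3)
Final answer: 4, 2, 1, 3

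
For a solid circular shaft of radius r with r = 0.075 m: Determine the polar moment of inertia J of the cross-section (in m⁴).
Model: a solid circular shaft of radius r, so J = (π·r^4) / 2.
Substitute:
  J = (π × 0.075^4) / 2
  J = 4.97 × 10⁻⁵ m⁴
Final answer: J = 4.97 × 10⁻⁵ m⁴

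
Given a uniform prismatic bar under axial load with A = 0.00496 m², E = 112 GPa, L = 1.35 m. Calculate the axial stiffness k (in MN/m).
Model: a uniform prismatic bar under axial load, so k = (A·E) / L.
Convert to SI units:
  E = 112 GPa = 1.12 × 10¹¹ Pa
Substitute:
  k = (0.00496 × (1.12 × 10¹¹)) / 1.35
  k = 4.115 × 10⁸ N/m
Convert: k = 4.115 × 10⁸ N/m = 411.5 MN/m
Final answer: k = 411.5 MN/m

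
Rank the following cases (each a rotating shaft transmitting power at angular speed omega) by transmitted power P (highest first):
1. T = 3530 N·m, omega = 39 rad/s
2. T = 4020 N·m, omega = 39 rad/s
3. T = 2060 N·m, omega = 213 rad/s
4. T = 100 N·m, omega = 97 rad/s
Model: a rotating shaft transmitting power at angular speed omega, so P = T·omega (SI units).
  Case 1: P = 3530 × 39 = 137700 W = 137.7 kW
  Case 2: P = 4020 × 39 = 156800 W = 156.8 kW
  Case 3: P = 2060 × 213 = 438800 W = 438.8 kW
  Case 4: P = 100 × 97 = 9700 W = 9.7 kW
Ordering: 438.8 kW (case 3) > 156.8 kW (case 2) > 137.7 kW (case 1) > 9.7 kW (case 4)
Final answer: 3, 2, 1, 4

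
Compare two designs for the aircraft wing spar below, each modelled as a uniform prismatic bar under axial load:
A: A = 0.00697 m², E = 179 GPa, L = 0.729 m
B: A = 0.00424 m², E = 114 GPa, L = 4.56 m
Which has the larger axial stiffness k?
Model: a uniform prismatic bar under axial load, so k = (A·E) / L (SI units).
  A: k = (0.00697 × (1.79 × 10¹¹)) / 0.729 = 1.711 × 10⁹ N/m = 1711 MN/m
  B: k = (0.00424 × (1.14 × 10¹¹)) / 4.56 = 1.06 × 10⁸ N/m = 106 MN/m
1711 MN/m > 106 MN/m, so A is larger.
Final answer: A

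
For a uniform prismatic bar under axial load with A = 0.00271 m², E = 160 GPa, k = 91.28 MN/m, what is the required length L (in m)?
Model: a uniform prismatic bar under axial load, so k = (A·E) / L.
Solve for L: L = (A·E) / k.
Convert to SI units:
  E = 160 GPa = 1.6 × 10¹¹ Pa
  k = 91.28 MN/m = 9.128 × 10⁷ N/m
Substitute:
  L = (0.00271 × (1.6 × 10¹¹)) / (9.128 × 10⁷)
  L = 4.75 m
Final answer: L = 4.75 m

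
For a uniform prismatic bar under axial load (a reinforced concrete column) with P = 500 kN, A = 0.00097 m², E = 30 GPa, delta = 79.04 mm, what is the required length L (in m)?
Model: a uniform prismatic bar under axial load, so delta = (P·L) / (A·E).
Solve for L: L = (delta·A·E) / P.
Convert to SI units:
  P = 500 kN = 500000 N
  E = 30 GPa = 3 × 10¹⁰ Pa
  delta = 79.04 mm = 0.07904 m
Substitute:
  L = (0.07904 × 0.00097 × (3 × 10¹⁰)) / 500000
  L = 4.6 m
Final answer: L = 4.6 m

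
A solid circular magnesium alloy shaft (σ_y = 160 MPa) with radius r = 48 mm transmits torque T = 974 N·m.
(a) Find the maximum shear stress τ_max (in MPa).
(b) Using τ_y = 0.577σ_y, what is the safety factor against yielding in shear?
(a) For a solid circular shaft, τ_max = T·r/J with J = π·r^4/2, i.e. τ_max = 2·T / (π·r^3). Convert r = 48 mm = 0.048 m.
  τ_max = (2 × 974) / (π × 0.048^3) = 5.607 × 10⁶ Pa = 5.607 MPa
(b) τ_y = 0.577 × 160 = 92.32 MPa
  SF = τ_y/τ_max = 92.32 / 5.607 = 16.47
Final answer: (a) τ_max = 5.607 MPa, (b) SF = 16.47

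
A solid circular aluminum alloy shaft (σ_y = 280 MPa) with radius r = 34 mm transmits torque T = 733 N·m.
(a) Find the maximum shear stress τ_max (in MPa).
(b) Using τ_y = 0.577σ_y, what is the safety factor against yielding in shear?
(a) For a solid circular shaft, τ_max = T·r/J with J = π·r^4/2, i.e. τ_max = 2·T / (π·r^3). Convert r = 34 mm = 0.034 m.
  τ_max = (2 × 733) / (π × 0.034^3) = 1.187 × 10⁷ Pa = 11.87 MPa
(b) τ_y = 0.577 × 280 = 161.56 MPa
  SF = τ_y/τ_max = 161.56 / 11.87 = 13.61
Final answer: (a) τ_max = 11.87 MPa, (b) SF = 13.61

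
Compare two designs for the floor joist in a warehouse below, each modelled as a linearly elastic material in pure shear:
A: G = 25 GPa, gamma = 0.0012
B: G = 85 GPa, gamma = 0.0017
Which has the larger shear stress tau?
Model: a linearly elastic material in pure shear, so tau = G·gamma (SI units).
  A: tau = (2.5 × 10¹⁰) × 0.0012 = 3 × 10⁷ Pa = 30 MPa
  B: tau = (8.5 × 10¹⁰) × 0.0017 = 1.445 × 10⁸ Pa = 144.5 MPa
144.5 MPa > 30 MPa, so B is larger.
Final answer: B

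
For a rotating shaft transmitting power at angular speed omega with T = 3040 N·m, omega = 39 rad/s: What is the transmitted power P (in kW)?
Model: a rotating shaft transmitting power at angular speed omega, so P = T·omega.
Substitute:
  P = 3040 × 39
  P = 118600 W
Convert: P = 118600 W = 118.6 kW
Final answer: P = 118.6 kW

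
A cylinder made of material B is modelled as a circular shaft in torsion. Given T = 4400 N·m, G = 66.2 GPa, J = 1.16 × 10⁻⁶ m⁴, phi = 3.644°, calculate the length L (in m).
Model: a circular shaft in torsion, so phi = (T·L) / (G·J).
Solve for L: L = (phi·G·J) / T.
Convert to SI units:
  G = 66.2 GPa = 6.62 × 10¹⁰ Pa
  phi = 3.644° = 0.0636 rad
Substitute:
  L = (0.0636 × (6.62 × 10¹⁰) × (1.16 × 10⁻⁶)) / 4400
  L = 1.11 m
Final answer: L = 1.11 m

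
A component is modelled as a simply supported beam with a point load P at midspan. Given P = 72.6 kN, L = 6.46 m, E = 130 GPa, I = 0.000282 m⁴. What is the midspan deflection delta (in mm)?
Model: a simply supported beam with a point load P at midspan, so delta = (P·L^3) / (48·E·I).
Convert to SI units:
  P = 72.6 kN = 72600 N
  E = 130 GPa = 1.3 × 10¹¹ Pa
Substitute:
  delta = (72600 × 6.46^3) / (48 × (1.3 × 10¹¹) × 0.000282)
  delta = 0.01112 m
Convert: delta = 0.01112 m = 11.12 mm
Final answer: delta = 11.12 mm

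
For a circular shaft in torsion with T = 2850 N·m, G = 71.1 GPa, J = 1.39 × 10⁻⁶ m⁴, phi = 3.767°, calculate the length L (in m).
Model: a circular shaft in torsion, so phi = (T·L) / (G·J).
Solve for L: L = (phi·G·J) / T.
Convert to SI units:
  G = 71.1 GPa = 7.11 × 10¹⁰ Pa
  phi = 3.767° = 0.06575 rad
Substitute:
  L = (0.06575 × (7.11 × 10¹⁰) × (1.39 × 10⁻⁶)) / 2850
  L = 2.28 m
Final answer: L = 2.28 m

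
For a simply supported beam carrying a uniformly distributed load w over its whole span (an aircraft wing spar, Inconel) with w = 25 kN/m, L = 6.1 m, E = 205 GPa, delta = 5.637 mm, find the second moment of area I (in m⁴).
Model: a simply supported beam carrying a uniformly distributed load w over its whole span, so delta = (5·w·L^4) / (384·E·I).
Solve for I: I = (5·w·L^4) / (384·delta·E).
Convert to SI units:
  w = 25 kN/m = 25000 N/m
  E = 205 GPa = 2.05 × 10¹¹ Pa
  delta = 5.637 mm = 0.005637 m
Substitute:
  I = (5 × 25000 × 6.1^4) / (384 × 0.005637 × (2.05 × 10¹¹))
  I = 0.00039 m⁴
Final answer: I = 0.00039 m⁴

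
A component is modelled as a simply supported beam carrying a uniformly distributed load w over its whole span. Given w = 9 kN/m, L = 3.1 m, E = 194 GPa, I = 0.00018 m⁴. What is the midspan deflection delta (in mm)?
Model: a simply supported beam carrying a uniformly distributed load w over its whole span, so delta = (5·w·L^4) / (384·E·I).
Convert to SI units:
  w = 9 kN/m = 9000 N/m
  E = 194 GPa = 1.94 × 10¹¹ Pa
Substitute:
  delta = (5 × 9000 × 3.1^4) / (384 × (1.94 × 10¹¹) × 0.00018)
  delta = 0.0003099 m
Convert: delta = 0.0003099 m = 0.3099 mm
Final answer: delta = 0.3099 mm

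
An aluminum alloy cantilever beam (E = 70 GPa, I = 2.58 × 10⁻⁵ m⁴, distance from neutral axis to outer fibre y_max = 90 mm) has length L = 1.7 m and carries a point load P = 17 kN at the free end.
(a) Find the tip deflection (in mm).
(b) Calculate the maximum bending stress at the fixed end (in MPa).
(a) Tip deflection of a cantilever with an end point load: δ = P·L^3 / (3·E·I). Convert P = 17 kN = 17000 N, E = 70 GPa = 7 × 10¹⁰ Pa.
  δ = (17000 × 1.7^3) / (3 × (7 × 10¹⁰) × (2.58 × 10⁻⁵)) = 0.01542 m = 15.42 mm
(b) Maximum bending moment at the fixed end: M = P·L = 17000 × 1.7 = 28900 N·m. Convert y_max = 90 mm = 0.09 m.
  σ = M·y_max / I = (28900 × 0.09) / (2.58 × 10⁻⁵) = 1.008 × 10⁸ Pa = 100.8 MPa
Final answer: (a) δ = 15.42 mm, (b) σ = 100.8 MPa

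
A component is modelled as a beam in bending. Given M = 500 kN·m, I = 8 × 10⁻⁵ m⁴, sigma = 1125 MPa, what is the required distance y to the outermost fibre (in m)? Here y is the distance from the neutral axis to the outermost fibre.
Model: a beam in bending, so sigma = (M·y) / I.
Solve for y: y = (sigma·I) / M.
Convert to SI units:
  M = 500 kN·m = 500000 N·m
  sigma = 1125 MPa = 1.125 × 10⁹ Pa
Substitute:
  y = ((1.125 × 10⁹) × (8 × 10⁻⁵)) / 500000
  y = 0.18 m
Final answer: y = 0.18 m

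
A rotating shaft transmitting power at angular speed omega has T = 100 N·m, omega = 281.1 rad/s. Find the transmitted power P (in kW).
Model: a rotating shaft transmitting power at angular speed omega, so P = T·omega.
Substitute:
  P = 100 × 281.1
  P = 28110 W
Convert: P = 28110 W = 28.11 kW
Final answer: P = 28.11 kW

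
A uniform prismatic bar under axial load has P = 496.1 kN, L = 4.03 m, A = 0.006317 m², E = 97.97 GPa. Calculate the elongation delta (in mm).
Model: a uniform prismatic bar under axial load, so delta = (P·L) / (A·E).
Convert to SI units:
  P = 496.1 kN = 496100 N
  E = 97.97 GPa = 9.797 × 10¹⁰ Pa
Substitute:
  delta = (496100 × 4.03) / (0.006317 × (9.797 × 10¹⁰))
  delta = 0.003231 m
Convert: delta = 0.003231 m = 3.231 mm
Final answer: delta = 3.231 mm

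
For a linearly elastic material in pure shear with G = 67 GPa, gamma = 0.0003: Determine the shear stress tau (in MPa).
Model: a linearly elastic material in pure shear, so tau = G·gamma.
Convert to SI units:
  G = 67 GPa = 6.7 × 10¹⁰ Pa
Substitute:
  tau = (6.7 × 10¹⁰) × 0.0003
  tau = 2.01 × 10⁷ Pa
Convert: tau = 2.01 × 10⁷ Pa = 20.1 MPa
Final answer: tau = 20.1 MPa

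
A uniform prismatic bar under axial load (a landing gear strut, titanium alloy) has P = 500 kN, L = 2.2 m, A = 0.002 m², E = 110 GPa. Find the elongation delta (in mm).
Model: a uniform prismatic bar under axial load, so delta = (P·L) / (A·E).
Convert to SI units:
  P = 500 kN = 500000 N
  E = 110 GPa = 1.1 × 10¹¹ Pa
Substitute:
  delta = (500000 × 2.2) / (0.002 × (1.1 × 10¹¹))
  delta = 0.005 m
Convert: delta = 0.005 m = 5 mm
Final answer: delta = 5 mm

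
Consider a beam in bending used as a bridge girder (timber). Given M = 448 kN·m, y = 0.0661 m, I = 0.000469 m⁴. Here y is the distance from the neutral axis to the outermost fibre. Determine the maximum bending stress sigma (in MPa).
Model: a beam in bending, so sigma = (M·y) / I.
Convert to SI units:
  M = 448 kN·m = 448000 N·m
Substitute:
  sigma = (448000 × 0.0661) / 0.000469
  sigma = 6.314 × 10⁷ Pa
Convert: sigma = 6.314 × 10⁷ Pa = 63.14 MPa
Final answer: sigma = 63.14 MPa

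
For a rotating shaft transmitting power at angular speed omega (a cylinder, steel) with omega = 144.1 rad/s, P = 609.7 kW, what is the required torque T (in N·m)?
Model: a rotating shaft transmitting power at angular speed omega, so P = T·omega.
Solve for T: T = P / omega.
Convert to SI units:
  P = 609.7 kW = 609700 W
Substitute:
  T = 609700 / 144.1
  T = 4231 N·m
Final answer: T = 4231 N·m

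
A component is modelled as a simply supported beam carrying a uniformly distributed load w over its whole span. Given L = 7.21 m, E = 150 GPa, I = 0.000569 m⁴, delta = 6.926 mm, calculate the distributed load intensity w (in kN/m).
Model: a simply supported beam carrying a uniformly distributed load w over its whole span, so delta = (5·w·L^4) / (384·E·I).
Solve for w: w = (384·delta·E·I) / (5·L^4).
Convert to SI units:
  E = 150 GPa = 1.5 × 10¹¹ Pa
  delta = 6.926 mm = 0.006926 m
Substitute:
  w = (384 × 0.006926 × (1.5 × 10¹¹) × 0.000569) / (5 × 7.21^4)
  w = 16800 N/m
Convert: w = 16800 N/m = 16.8 kN/m
Final answer: w = 16.8 kN/m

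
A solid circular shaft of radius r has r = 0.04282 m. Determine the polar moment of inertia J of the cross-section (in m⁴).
Model: a solid circular shaft of radius r, so J = (π·r^4) / 2.
Substitute:
  J = (π × 0.04282^4) / 2
  J = 5.281 × 10⁻⁶ m⁴
Final answer: J = 5.281 × 10⁻⁶ m⁴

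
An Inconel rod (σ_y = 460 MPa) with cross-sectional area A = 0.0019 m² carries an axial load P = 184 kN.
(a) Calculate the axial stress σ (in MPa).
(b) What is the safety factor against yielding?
(a) Axial stress σ = P/A. Convert P = 184 kN = 184000 N.
  σ = 184000 / 0.0019 = 9.684 × 10⁷ Pa = 96.84 MPa
(b) Safety factor SF = σ_y/σ = 460 / 96.84 = 4.75
Final answer: (a) σ = 96.84 MPa, (b) SF = 4.75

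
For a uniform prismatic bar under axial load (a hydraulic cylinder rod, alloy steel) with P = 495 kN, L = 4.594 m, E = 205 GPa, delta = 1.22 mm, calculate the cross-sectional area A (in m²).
Model: a uniform prismatic bar under axial load, so delta = (P·L) / (A·E).
Solve for A: A = (P·L) / (delta·E).
Convert to SI units:
  P = 495 kN = 495000 N
  E = 205 GPa = 2.05 × 10¹¹ Pa
  delta = 1.22 mm = 0.00122 m
Substitute:
  A = (495000 × 4.594) / (0.00122 × (2.05 × 10¹¹))
  A = 0.009092 m²
Final answer: A = 0.009092 m²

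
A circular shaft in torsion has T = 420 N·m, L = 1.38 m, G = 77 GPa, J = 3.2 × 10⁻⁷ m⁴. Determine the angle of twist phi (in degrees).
Model: a circular shaft in torsion, so phi = (T·L) / (G·J).
Convert to SI units:
  G = 77 GPa = 7.7 × 10¹⁰ Pa
Substitute:
  phi = (420 × 1.38) / ((7.7 × 10¹⁰) × (3.2 × 10⁻⁷))
  phi = 0.02352 rad
Convert to degrees: phi = 0.02352 × 180/π = 1.348°
Final answer: phi = 1.348°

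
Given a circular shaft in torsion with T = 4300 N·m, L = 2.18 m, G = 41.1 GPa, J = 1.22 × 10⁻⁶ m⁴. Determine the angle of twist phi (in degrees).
Model: a circular shaft in torsion, so phi = (T·L) / (G·J).
Convert to SI units:
  G = 41.1 GPa = 4.11 × 10¹⁰ Pa
Substitute:
  phi = (4300 × 2.18) / ((4.11 × 10¹⁰) × (1.22 × 10⁻⁶))
  phi = 0.1869 rad
Convert to degrees: phi = 0.1869 × 180/π = 10.71°
Final answer: phi = 10.71°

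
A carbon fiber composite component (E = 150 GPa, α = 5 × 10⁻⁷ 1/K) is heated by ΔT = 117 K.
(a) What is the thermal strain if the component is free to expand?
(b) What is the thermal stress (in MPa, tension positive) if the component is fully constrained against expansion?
(a) Free thermal strain ε_th = α·ΔT = (5 × 10⁻⁷) × 117 = 5.85 × 10⁻⁵
(b) Fully constrained, the expansion is suppressed, so σ = -E·α·ΔT. Convert E = 150 GPa = 1.5 × 10¹¹ Pa.
  σ = -(1.5 × 10¹¹) × (5 × 10⁻⁷) × 117 = -8.775 × 10⁶ Pa = -8.775 MPa (compressive)
Final answer: (a) ε_th = 5.85 × 10⁻⁵, (b) σ = -8.775 MPa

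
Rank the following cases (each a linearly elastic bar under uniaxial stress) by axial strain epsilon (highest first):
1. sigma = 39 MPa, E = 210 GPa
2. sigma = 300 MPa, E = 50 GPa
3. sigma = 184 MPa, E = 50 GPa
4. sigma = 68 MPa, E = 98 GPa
Model: a linearly elastic bar under uniaxial stress, so epsilon = sigma / E (SI units).
  Case 1: epsilon = (3.9 × 10⁷) / (2.1 × 10¹¹) = 0.0001857
  Case 2: epsilon = (3 × 10⁸) / (5 × 10¹⁰) = 0.006
  Case 3: epsilon = (1.84 × 10⁸) / (5 × 10¹⁰) = 0.00368
  Case 4: epsilon = (6.8 × 10⁷) / (9.8 × 10¹⁰) = 0.0006939
Ordering: 0.006 (case 2) > 0.00368 (case 3) > 0.0006939 (case 4) > 0.0001857 (case 1)
Final answer: 2, 3, 4, 1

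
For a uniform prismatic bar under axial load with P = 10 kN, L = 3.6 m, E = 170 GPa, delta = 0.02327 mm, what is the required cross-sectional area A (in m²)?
Model: a uniform prismatic bar under axial load, so delta = (P·L) / (A·E).
Solve for A: A = (P·L) / (delta·E).
Convert to SI units:
  P = 10 kN = 10000 N
  E = 170 GPa = 1.7 × 10¹¹ Pa
  delta = 0.02327 mm = 2.327 × 10⁻⁵ m
Substitute:
  A = (10000 × 3.6) / ((2.327 × 10⁻⁵) × (1.7 × 10¹¹))
  A = 0.0091 m²
Final answer: A = 0.0091 m²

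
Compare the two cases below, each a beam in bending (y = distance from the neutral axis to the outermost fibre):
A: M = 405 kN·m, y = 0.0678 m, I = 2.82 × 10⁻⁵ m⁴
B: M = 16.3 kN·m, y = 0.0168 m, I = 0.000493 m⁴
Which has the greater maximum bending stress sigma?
Model: a beam in bending (y = distance from the neutral axis to the outermost fibre), so sigma = (M·y) / I (SI units).
  A: sigma = (405000 × 0.0678) / (2.82 × 10⁻⁵) = 9.737 × 10⁸ Pa = 973.7 MPa
  B: sigma = (16300 × 0.0168) / 0.000493 = 555500 Pa = 0.5555 MPa
973.7 MPa > 0.5555 MPa, so A is larger.
Final answer: A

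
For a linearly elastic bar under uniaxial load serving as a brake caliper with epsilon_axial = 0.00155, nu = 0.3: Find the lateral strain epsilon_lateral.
Model: a linearly elastic bar under uniaxial load, so epsilon_lateral = -nu·epsilon_axial.
Substitute:
  epsilon_lateral = -(0.3 × 0.00155)
  epsilon_lateral = -0.000465
Final answer: epsilon_lateral = -0.000465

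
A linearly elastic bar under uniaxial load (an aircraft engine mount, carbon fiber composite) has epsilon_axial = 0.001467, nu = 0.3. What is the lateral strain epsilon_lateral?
Model: a linearly elastic bar under uniaxial load, so epsilon_lateral = -nu·epsilon_axial.
Substitute:
  epsilon_lateral = -(0.3 × 0.001467)
  epsilon_lateral = -0.0004401
Final answer: epsilon_lateral = -0.0004401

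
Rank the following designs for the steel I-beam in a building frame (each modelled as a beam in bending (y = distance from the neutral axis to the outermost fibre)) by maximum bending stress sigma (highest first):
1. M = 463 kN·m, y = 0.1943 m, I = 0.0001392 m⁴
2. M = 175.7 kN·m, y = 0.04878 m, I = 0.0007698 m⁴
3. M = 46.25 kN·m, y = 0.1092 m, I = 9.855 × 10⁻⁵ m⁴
Model: a beam in bending (y = distance from the neutral axis to the outermost fibre), so sigma = (M·y) / I (SI units).
  Case 1: sigma = (463000 × 0.1943) / 0.0001392 = 6.463 × 10⁸ Pa = 646.3 MPa
  Case 2: sigma = (175700 × 0.04878) / 0.0007698 = 1.113 × 10⁷ Pa = 11.13 MPa
  Case 3: sigma = (46250 × 0.1092) / (9.855 × 10⁻⁵) = 5.125 × 10⁷ Pa = 51.25 MPa
Ordering: 646.3 MPa (case 1) > 51.25 MPa (case 3) > 11.13 MPa (case 2)
Final answer: 1, 3, 2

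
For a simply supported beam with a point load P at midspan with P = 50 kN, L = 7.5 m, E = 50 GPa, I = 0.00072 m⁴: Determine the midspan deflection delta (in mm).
Model: a simply supported beam with a point load P at midspan, so delta = (P·L^3) / (48·E·I).
Convert to SI units:
  P = 50 kN = 50000 N
  E = 50 GPa = 5 × 10¹⁰ Pa
Substitute:
  delta = (50000 × 7.5^3) / (48 × (5 × 10¹⁰) × 0.00072)
  delta = 0.01221 m
Convert: delta = 0.01221 m = 12.21 mm
Final answer: delta = 12.21 mm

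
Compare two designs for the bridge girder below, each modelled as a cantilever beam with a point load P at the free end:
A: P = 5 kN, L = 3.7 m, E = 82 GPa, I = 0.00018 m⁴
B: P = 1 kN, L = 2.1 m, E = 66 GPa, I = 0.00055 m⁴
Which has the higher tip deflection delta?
Model: a cantilever beam with a point load P at the free end, so delta = (P·L^3) / (3·E·I) (SI units).
  A: delta = (5000 × 3.7^3) / (3 × (8.2 × 10¹⁰) × 0.00018) = 0.00572 m = 5.72 mm
  B: delta = (1000 × 2.1^3) / (3 × (6.6 × 10¹⁰) × 0.00055) = 8.504 × 10⁻⁵ m = 0.08504 mm
5.72 mm > 0.08504 mm, so A is larger.
Final answer: A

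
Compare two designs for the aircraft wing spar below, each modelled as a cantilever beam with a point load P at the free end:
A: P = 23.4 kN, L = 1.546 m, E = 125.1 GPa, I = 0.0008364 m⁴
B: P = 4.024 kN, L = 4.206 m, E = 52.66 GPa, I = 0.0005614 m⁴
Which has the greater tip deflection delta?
Model: a cantilever beam with a point load P at the free end, so delta = (P·L^3) / (3·E·I) (SI units).
  A: delta = (23400 × 1.546^3) / (3 × (1.251 × 10¹¹) × 0.0008364) = 0.0002755 m = 0.2755 mm
  B: delta = (4024 × 4.206^3) / (3 × (5.266 × 10¹⁰) × 0.0005614) = 0.003376 m = 3.376 mm
3.376 mm > 0.2755 mm, so B is larger.
Final answer: B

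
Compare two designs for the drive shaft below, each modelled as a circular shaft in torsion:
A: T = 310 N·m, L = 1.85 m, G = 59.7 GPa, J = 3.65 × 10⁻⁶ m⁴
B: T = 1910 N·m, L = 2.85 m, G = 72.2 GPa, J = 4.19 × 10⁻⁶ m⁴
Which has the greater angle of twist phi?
Model: a circular shaft in torsion, so phi = (T·L) / (G·J) (SI units).
  A: phi = (310 × 1.85) / ((5.97 × 10¹⁰) × (3.65 × 10⁻⁶)) = 0.002632 rad = 0.1508°
  B: phi = (1910 × 2.85) / ((7.22 × 10¹⁰) × (4.19 × 10⁻⁶)) = 0.01799 rad = 1.031°
1.031° > 0.1508°, so B is larger.
Final answer: B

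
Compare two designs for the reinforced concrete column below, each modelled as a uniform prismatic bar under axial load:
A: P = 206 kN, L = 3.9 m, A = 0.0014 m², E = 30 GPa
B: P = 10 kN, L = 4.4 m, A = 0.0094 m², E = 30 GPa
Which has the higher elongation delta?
Model: a uniform prismatic bar under axial load, so delta = (P·L) / (A·E) (SI units).
  A: delta = (206000 × 3.9) / (0.0014 × (3 × 10¹⁰)) = 0.01913 m = 19.13 mm
  B: delta = (10000 × 4.4) / (0.0094 × (3 × 10¹⁰)) = 0.000156 m = 0.156 mm
19.13 mm > 0.156 mm, so A is larger.
Final answer: A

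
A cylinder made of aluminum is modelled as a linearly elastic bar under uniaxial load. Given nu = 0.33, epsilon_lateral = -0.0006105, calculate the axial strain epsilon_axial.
Model: a linearly elastic bar under uniaxial load, so epsilon_lateral = -nu·epsilon_axial.
Solve for epsilon_axial: epsilon_axial = -epsilon_lateral / nu.
Substitute:
  epsilon_axial = -(-0.0006105) / 0.33
  epsilon_axial = 0.00185
Final answer: epsilon_axial = 0.00185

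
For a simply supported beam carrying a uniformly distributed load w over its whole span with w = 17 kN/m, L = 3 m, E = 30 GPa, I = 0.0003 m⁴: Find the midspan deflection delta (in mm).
Model: a simply supported beam carrying a uniformly distributed load w over its whole span, so delta = (5·w·L^4) / (384·E·I).
Convert to SI units:
  w = 17 kN/m = 17000 N/m
  E = 30 GPa = 3 × 10¹⁰ Pa
Substitute:
  delta = (5 × 17000 × 3^4) / (384 × (3 × 10¹⁰) × 0.0003)
  delta = 0.001992 m
Convert: delta = 0.001992 m = 1.992 mm
Final answer: delta = 1.992 mm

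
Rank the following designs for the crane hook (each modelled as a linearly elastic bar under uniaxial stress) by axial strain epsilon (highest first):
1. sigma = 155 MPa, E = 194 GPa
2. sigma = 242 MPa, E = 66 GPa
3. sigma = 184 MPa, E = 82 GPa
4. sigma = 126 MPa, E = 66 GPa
Model: a linearly elastic bar under uniaxial stress, so epsilon = sigma / E (SI units).
  Case 1: epsilon = (1.55 × 10⁸) / (1.94 × 10¹¹) = 0.000799
  Case 2: epsilon = (2.42 × 10⁸) / (6.6 × 10¹⁰) = 0.003667
  Case 3: epsilon = (1.84 × 10⁸) / (8.2 × 10¹⁰) = 0.002244
  Case 4: epsilon = (1.26 × 10⁸) / (6.6 × 10¹⁰) = 0.001909
Ordering: 0.003667 (case 2) > 0.002244 (case 3) > 0.001909 (case 4) > 0.000799 (case 1)
Final answer: 2, 3, 4, 1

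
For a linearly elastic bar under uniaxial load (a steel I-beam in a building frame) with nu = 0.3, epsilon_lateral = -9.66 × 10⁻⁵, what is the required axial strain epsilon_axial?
Model: a linearly elastic bar under uniaxial load, so epsilon_lateral = -nu·epsilon_axial.
Solve for epsilon_axial: epsilon_axial = -epsilon_lateral / nu.
Substitute:
  epsilon_axial = -(-9.66 × 10⁻⁵) / 0.3
  epsilon_axial = 0.000322
Final answer: epsilon_axial = 0.000322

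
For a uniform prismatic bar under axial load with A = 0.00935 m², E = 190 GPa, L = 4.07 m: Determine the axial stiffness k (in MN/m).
Model: a uniform prismatic bar under axial load, so k = (A·E) / L.
Convert to SI units:
  E = 190 GPa = 1.9 × 10¹¹ Pa
Substitute:
  k = (0.00935 × (1.9 × 10¹¹)) / 4.07
  k = 4.365 × 10⁸ N/m
Convert: k = 4.365 × 10⁸ N/m = 436.5 MN/m
Final answer: k = 436.5 MN/m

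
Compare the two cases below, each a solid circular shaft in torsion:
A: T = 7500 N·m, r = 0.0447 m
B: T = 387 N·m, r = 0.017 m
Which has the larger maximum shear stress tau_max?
Model: a solid circular shaft in torsion, so tau_max = (2·T) / (π·r^3) (SI units).
  A: tau_max = (2 × 7500) / (π × 0.0447^3) = 5.346 × 10⁷ Pa = 53.46 MPa
  B: tau_max = (2 × 387) / (π × 0.017^3) = 5.015 × 10⁷ Pa = 50.15 MPa
53.46 MPa > 50.15 MPa, so A is larger.
Final answer: A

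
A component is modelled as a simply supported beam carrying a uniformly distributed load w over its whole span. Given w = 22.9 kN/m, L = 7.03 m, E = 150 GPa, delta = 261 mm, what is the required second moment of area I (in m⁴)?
Model: a simply supported beam carrying a uniformly distributed load w over its whole span, so delta = (5·w·L^4) / (384·E·I).
Solve for I: I = (5·w·L^4) / (384·delta·E).
Convert to SI units:
  w = 22.9 kN/m = 22900 N/m
  E = 150 GPa = 1.5 × 10¹¹ Pa
  delta = 261 mm = 0.261 m
Substitute:
  I = (5 × 22900 × 7.03^4) / (384 × 0.261 × (1.5 × 10¹¹))
  I = 1.86 × 10⁻⁵ m⁴
Final answer: I = 1.86 × 10⁻⁵ m⁴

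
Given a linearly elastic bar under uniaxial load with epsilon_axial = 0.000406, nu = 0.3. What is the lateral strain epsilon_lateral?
Model: a linearly elastic bar under uniaxial load, so epsilon_lateral = -nu·epsilon_axial.
Substitute:
  epsilon_lateral = -(0.3 × 0.000406)
  epsilon_lateral = -0.0001218
Final answer: epsilon_lateral = -0.0001218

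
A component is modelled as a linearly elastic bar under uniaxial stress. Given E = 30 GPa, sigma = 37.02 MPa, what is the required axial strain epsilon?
Model: a linearly elastic bar under uniaxial stress, so sigma = E·epsilon.
Solve for epsilon: epsilon = sigma / E.
Convert to SI units:
  E = 30 GPa = 3 × 10¹⁰ Pa
  sigma = 37.02 MPa = 3.702 × 10⁷ Pa
Substitute:
  epsilon = (3.702 × 10⁷) / (3 × 10¹⁰)
  epsilon = 0.001234
Final answer: epsilon = 0.001234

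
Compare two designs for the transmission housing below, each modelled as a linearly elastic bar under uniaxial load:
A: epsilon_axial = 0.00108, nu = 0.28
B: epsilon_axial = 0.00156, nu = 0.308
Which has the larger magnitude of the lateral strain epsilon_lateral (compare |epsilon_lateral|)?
Model: a linearly elastic bar under uniaxial load, so epsilon_lateral = -nu·epsilon_axial (SI units).
  A: epsilon_lateral = -(0.28 × 0.00108) = -0.0003024
  B: epsilon_lateral = -(0.308 × 0.00156) = -0.0004805
|epsilon_lateral|: A = 0.0003024, B = 0.0004805, so B is larger in magnitude.
Final answer: B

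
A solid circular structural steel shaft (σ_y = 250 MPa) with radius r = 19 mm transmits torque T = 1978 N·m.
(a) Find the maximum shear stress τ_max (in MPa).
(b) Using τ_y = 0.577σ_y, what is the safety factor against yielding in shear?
(a) For a solid circular shaft, τ_max = T·r/J with J = π·r^4/2, i.e. τ_max = 2·T / (π·r^3). Convert r = 19 mm = 0.019 m.
  τ_max = (2 × 1978) / (π × 0.019^3) = 1.836 × 10⁸ Pa = 183.6 MPa
(b) τ_y = 0.577 × 250 = 144.25 MPa
  SF = τ_y/τ_max = 144.25 / 183.6 = 0.7857
Final answer: (a) τ_max = 183.6 MPa, (b) SF = 0.7857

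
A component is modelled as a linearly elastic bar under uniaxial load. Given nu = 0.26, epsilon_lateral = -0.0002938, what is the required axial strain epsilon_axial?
Model: a linearly elastic bar under uniaxial load, so epsilon_lateral = -nu·epsilon_axial.
Solve for epsilon_axial: epsilon_axial = -epsilon_lateral / nu.
Substitute:
  epsilon_axial = -(-0.0002938) / 0.26
  epsilon_axial = 0.00113
Final answer: epsilon_axial = 0.00113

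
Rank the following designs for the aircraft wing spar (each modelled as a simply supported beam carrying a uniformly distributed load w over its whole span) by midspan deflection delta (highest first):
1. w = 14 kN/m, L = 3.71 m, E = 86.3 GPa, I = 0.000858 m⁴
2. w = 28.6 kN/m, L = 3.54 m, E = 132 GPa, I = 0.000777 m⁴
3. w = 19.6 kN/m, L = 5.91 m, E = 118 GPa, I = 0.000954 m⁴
Model: a simply supported beam carrying a uniformly distributed load w over its whole span, so delta = (5·w·L^4) / (384·E·I) (SI units).
  Case 1: delta = (5 × 14000 × 3.71^4) / (384 × (8.63 × 10¹⁰) × 0.000858) = 0.0004664 m = 0.4664 mm
  Case 2: delta = (5 × 28600 × 3.54^4) / (384 × (1.32 × 10¹¹) × 0.000777) = 0.0005702 m = 0.5702 mm
  Case 3: delta = (5 × 19600 × 5.91^4) / (384 × (1.18 × 10¹¹) × 0.000954) = 0.002766 m = 2.766 mm
Ordering: 2.766 mm (case 3) > 0.5702 mm (case 2) > 0.4664 mm (case 1)
Final answer: 3, 2, 1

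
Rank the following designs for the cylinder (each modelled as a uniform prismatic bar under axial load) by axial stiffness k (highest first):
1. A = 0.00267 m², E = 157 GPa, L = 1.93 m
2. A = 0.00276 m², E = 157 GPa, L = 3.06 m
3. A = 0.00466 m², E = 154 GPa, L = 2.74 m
Model: a uniform prismatic bar under axial load, so k = (A·E) / L (SI units).
  Case 1: k = (0.00267 × (1.57 × 10¹¹)) / 1.93 = 2.172 × 10⁸ N/m = 217.2 MN/m
  Case 2: k = (0.00276 × (1.57 × 10¹¹)) / 3.06 = 1.416 × 10⁸ N/m = 141.6 MN/m
  Case 3: k = (0.00466 × (1.54 × 10¹¹)) / 2.74 = 2.619 × 10⁸ N/m = 261.9 MN/m
Ordering: 261.9 MN/m (case 3) > 217.2 MN/m (case 1) > 141.6 MN/m (case 2)
Final answer: 3, 1, 2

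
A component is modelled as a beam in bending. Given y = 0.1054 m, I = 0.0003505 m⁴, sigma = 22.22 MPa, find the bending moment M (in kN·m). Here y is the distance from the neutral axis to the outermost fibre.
Model: a beam in bending, so sigma = (M·y) / I.
Solve for M: M = (sigma·I) / y.
Convert to SI units:
  sigma = 22.22 MPa = 2.222 × 10⁷ Pa
Substitute:
  M = ((2.222 × 10⁷) × 0.0003505) / 0.1054
  M = 73890 N·m
Convert: M = 73890 N·m = 73.89 kN·m
Final answer: M = 73.89 kN·m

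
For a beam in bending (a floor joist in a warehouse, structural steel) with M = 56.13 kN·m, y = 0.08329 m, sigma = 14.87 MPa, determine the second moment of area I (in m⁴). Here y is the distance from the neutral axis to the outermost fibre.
Model: a beam in bending, so sigma = (M·y) / I.
Solve for I: I = (M·y) / sigma.
Convert to SI units:
  M = 56.13 kN·m = 56130 N·m
  sigma = 14.87 MPa = 1.487 × 10⁷ Pa
Substitute:
  I = (56130 × 0.08329) / (1.487 × 10⁷)
  I = 0.0003144 m⁴
Final answer: I = 0.0003144 m⁴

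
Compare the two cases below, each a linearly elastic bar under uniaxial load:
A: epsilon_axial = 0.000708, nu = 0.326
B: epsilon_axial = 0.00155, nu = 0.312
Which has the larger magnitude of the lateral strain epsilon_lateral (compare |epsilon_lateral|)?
Model: a linearly elastic bar under uniaxial load, so epsilon_lateral = -nu·epsilon_axial (SI units).
  A: epsilon_lateral = -(0.326 × 0.000708) = -0.0002308
  B: epsilon_lateral = -(0.312 × 0.00155) = -0.0004836
|epsilon_lateral|: A = 0.0002308, B = 0.0004836, so B is larger in magnitude.
Final answer: B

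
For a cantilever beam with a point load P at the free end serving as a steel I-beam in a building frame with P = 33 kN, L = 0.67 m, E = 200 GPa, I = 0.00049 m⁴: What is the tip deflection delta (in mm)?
Model: a cantilever beam with a point load P at the free end, so delta = (P·L^3) / (3·E·I).
Convert to SI units:
  P = 33 kN = 33000 N
  E = 200 GPa = 2 × 10¹¹ Pa
Substitute:
  delta = (33000 × 0.67^3) / (3 × (2 × 10¹¹) × 0.00049)
  delta = 3.376 × 10⁻⁵ m
Convert: delta = 3.376 × 10⁻⁵ m = 0.03376 mm
Final answer: delta = 0.03376 mm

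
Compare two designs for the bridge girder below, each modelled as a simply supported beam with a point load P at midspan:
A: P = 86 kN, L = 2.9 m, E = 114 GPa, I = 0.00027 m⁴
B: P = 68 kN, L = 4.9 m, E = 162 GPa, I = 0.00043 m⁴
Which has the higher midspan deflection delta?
Model: a simply supported beam with a point load P at midspan, so delta = (P·L^3) / (48·E·I) (SI units).
  A: delta = (86000 × 2.9^3) / (48 × (1.14 × 10¹¹) × 0.00027) = 0.00142 m = 1.42 mm
  B: delta = (68000 × 4.9^3) / (48 × (1.62 × 10¹¹) × 0.00043) = 0.002393 m = 2.393 mm
2.393 mm > 1.42 mm, so B is larger.
Final answer: B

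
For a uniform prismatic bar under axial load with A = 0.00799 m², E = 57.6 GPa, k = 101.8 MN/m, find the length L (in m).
Model: a uniform prismatic bar under axial load, so k = (A·E) / L.
Solve for L: L = (A·E) / k.
Convert to SI units:
  E = 57.6 GPa = 5.76 × 10¹⁰ Pa
  k = 101.8 MN/m = 1.018 × 10⁸ N/m
Substitute:
  L = (0.00799 × (5.76 × 10¹⁰)) / (1.018 × 10⁸)
  L = 4.521 m
Final answer: L = 4.521 m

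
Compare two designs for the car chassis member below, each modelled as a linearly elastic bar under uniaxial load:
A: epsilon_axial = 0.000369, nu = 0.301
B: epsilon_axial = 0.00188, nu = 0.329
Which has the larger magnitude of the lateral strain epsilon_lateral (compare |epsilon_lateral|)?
Model: a linearly elastic bar under uniaxial load, so epsilon_lateral = -nu·epsilon_axial (SI units).
  A: epsilon_lateral = -(0.301 × 0.000369) = -0.0001111
  B: epsilon_lateral = -(0.329 × 0.00188) = -0.0006185
|epsilon_lateral|: A = 0.0001111, B = 0.0006185, so B is larger in magnitude.
Final answer: B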